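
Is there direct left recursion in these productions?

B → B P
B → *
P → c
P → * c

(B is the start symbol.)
Direct left recursion occurs when N → N α for some non-terminal N (the right-hand side begins with the left-hand side itself).

B → B P: LEFT RECURSIVE (starts with B)
B → *: starts with '*'
P → c: starts with c
P → * c: starts with '*'

The grammar has direct left recursion on: B.

Answer: Yes, B is left-recursive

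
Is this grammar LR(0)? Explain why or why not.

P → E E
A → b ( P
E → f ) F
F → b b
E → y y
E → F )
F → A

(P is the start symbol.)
A grammar is LR(0) if no state in the canonical LR(0) collection has:
  - both a shift item (dot before a terminal) and a complete item (shift-reduce conflict), or
  - two or more complete items (reduce-reduce conflict; the accept item [P' → P .] counts as a complete item here).

Augment with P' → P and build the canonical LR(0) collection (I0 = CLOSURE({[P' → . P]}), then GOTO on every symbol after a dot until no new states appear). It has 16 states:
  I0: { [A → . b ( P], [E → . F )], [E → . f ) F], [E → . y y], [F → . A], [F → . b b], [P → . E E], [P' → . P] }  — shift
  I1: { [F → A .] }  — reduce
  I2: { [A → . b ( P], [E → . F )], [E → . f ) F], [E → . y y], [F → . A], [F → . b b], [P → E . E] }  — shift
  I3: { [E → F . )] }  — shift
  I4: { [P' → P .] }  — accept
  I5: { [A → b . ( P], [F → b . b] }  — shift
  I6: { [E → f . ) F] }  — shift
  I7: { [E → y . y] }  — shift
  I8: { [E → y y .] }  — reduce
  I9: { [A → . b ( P], [E → f ) . F], [F → . A], [F → . b b] }  — shift
  I10: { [E → f ) F .] }  — reduce
  I11: { [A → . b ( P], [A → b ( . P], [E → . F )], [E → . f ) F], [E → . y y], [F → . A], [F → . b b], [P → . E E] }  — shift
  I12: { [F → b b .] }  — reduce
  I13: { [A → b ( P .] }  — reduce
  I14: { [E → F ) .] }  — reduce
  I15: { [P → E E .] }  — reduce

Every state is either a pure shift/goto state or contains exactly one complete item and nothing to shift — no conflicts. The grammar is LR(0).

Answer: Yes, the grammar is LR(0)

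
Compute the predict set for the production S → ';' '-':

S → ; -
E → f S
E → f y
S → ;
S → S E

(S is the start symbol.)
PREDICT(S → ';' '-') = (FIRST(RHS) \ {ε}) ∪ (FOLLOW(S) if ε ∈ FIRST(RHS), i.e. RHS ⇒* ε)
FIRST(';' '-') = { ';' }
ε ∉ FIRST(';' '-'), so FOLLOW(S) is not added.
PREDICT(S → ';' '-') = { ';' }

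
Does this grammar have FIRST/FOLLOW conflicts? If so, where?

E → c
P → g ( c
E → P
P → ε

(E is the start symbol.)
Nullable non-terminals: E, P.
FIRST sets used below: FIRST(P) = { 'g', ε }

E: nullable alternative(s) E → P; FOLLOW(E) = { $ }
  E → c: FIRST \ {ε} = { 'c' } — disjoint from FOLLOW(E)
  E → P: FIRST \ {ε} = { 'g' } — this is the only nullable alternative, skip

P: nullable alternative(s) P → ε; FOLLOW(P) = { $ }
  P → g ( c: FIRST \ {ε} = { 'g' } — disjoint from FOLLOW(P)
  P → ε: FIRST \ {ε} = { } — this is the only nullable alternative, skip

No FIRST/FOLLOW conflicts found.

Answer: No FIRST/FOLLOW conflicts.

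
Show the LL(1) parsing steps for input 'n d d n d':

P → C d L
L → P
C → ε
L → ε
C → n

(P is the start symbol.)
LL(1) parsing maintains a stack (initially the start symbol over $) and the input. At each step: if the stack top is a terminal, match it against the current input token; if it is a non-terminal N, replace it with the RHS of M[N, lookahead] (the unique production whose predict set contains the lookahead).

Stack is shown with the top on the left.

Stack    Input        Action
----------------------------
P $      n d d n d $  output P → C d L
C d L $  n d d n d $  output C → n
n d L $  n d d n d $  match 'n'
d L $    d d n d $    match 'd'
L $      d n d $      output L → P
P $      d n d $      output P → C d L
C d L $  d n d $      output C → ε
d L $    d n d $      match 'd'
L $      n d $        output L → P
P $      n d $        output P → C d L
C d L $  n d $        output C → n
n d L $  n d $        match 'n'
d L $    d $          match 'd'
L $      $            output L → ε
$        $            accept

The string is accepted.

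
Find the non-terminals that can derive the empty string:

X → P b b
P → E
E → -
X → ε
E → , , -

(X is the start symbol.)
{ 'X' }

A non-terminal is nullable if it can derive ε (the empty string): either it has an ε-production, or it has a production whose right-hand side consists entirely of nullable non-terminals.

ε-productions: X → ε
So X is immediately nullable.
No further non-terminal can be added: every production for the remaining non-terminals contains a terminal or a non-nullable non-terminal.
Nullable = { 'X' }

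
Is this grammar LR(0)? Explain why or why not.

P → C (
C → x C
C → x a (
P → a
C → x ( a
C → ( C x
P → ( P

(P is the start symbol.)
Yes, the grammar is LR(0)

Augment with P' → P and build the canonical LR(0) collection (I0 = CLOSURE({[P' → . P]}), then GOTO on every symbol after a dot until no new states appear). It has 17 states:
  I0: { [C → . ( C x], [C → . x ( a], [C → . x C], [C → . x a (], [P → . ( P], [P → . C (], [P → . a], [P' → . P] }  — shift
  I1: { [C → ( . C x], [C → . ( C x], [C → . x ( a], [C → . x C], [C → . x a (], [P → ( . P], [P → . ( P], [P → . C (], [P → . a] }  — shift
  I2: { [P → C . (] }  — shift
  I3: { [P' → P .] }  — accept
  I4: { [P → a .] }  — reduce
  I5: { [C → . ( C x], [C → . x ( a], [C → . x C], [C → . x a (], [C → x . ( a], [C → x . C], [C → x . a (] }  — shift
  I6: { [C → ( . C x], [C → . ( C x], [C → . x ( a], [C → . x C], [C → . x a (], [C → x ( . a] }  — shift
  I7: { [C → x C .] }  — reduce
  I8: { [C → x a . (] }  — shift
  I9: { [C → x a ( .] }  — reduce
  I10: { [C → ( . C x], [C → . ( C x], [C → . x ( a], [C → . x C], [C → . x a (] }  — shift
  I11: { [C → ( C . x] }  — shift
  I12: { [C → x ( a .] }  — reduce
  I13: { [C → ( C x .] }  — reduce
  I14: { [P → C ( .] }  — reduce
  I15: { [C → ( C . x], [P → C . (] }  — shift
  I16: { [P → ( P .] }  — reduce

Every state is either a pure shift/goto state or contains exactly one complete item and nothing to shift — no conflicts. The grammar is LR(0).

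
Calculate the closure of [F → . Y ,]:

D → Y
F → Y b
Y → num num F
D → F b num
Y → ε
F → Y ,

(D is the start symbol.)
{ [F → . Y ,], [Y → . num num F], [Y → .] }

Start with: [F → . Y ,]
  [F → . Y ,] has the dot before Y: add [Y → . num num F], [Y → .]
No further items can be added.

CLOSURE = { [F → . Y ,], [Y → . num num F], [Y → .] }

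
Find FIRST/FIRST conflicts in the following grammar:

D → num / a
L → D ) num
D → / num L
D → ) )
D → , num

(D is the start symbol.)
No FIRST/FIRST conflicts.

Productions for D:
  D → num / a: FIRST = { 'num' }
  D → / num L: FIRST = { '/' }
  D → ) ): FIRST = { ')' }
  D → , num: FIRST = { ',' }
L has only one production, so no FIRST/FIRST conflict is possible there.

All alternatives of each non-terminal have pairwise disjoint FIRST sets.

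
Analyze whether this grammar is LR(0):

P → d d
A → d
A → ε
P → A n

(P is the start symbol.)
A grammar is LR(0) if no state in the canonical LR(0) collection has:
  - both a shift item (dot before a terminal) and a complete item (shift-reduce conflict), or
  - two or more complete items (reduce-reduce conflict; the accept item [P' → P .] counts as a complete item here).

Augment with P' → P and build the canonical LR(0) collection (I0 = CLOSURE({[P' → . P]}), then GOTO on every symbol after a dot until no new states appear). It has 6 states:
  I0: { [A → . d], [A → .], [P → . A n], [P → . d d], [P' → . P] }  — shift, reduce
  I1: { [P → A . n] }  — shift
  I2: { [P' → P .] }  — accept
  I3: { [A → d .], [P → d . d] }  — shift, reduce
  I4: { [P → d d .] }  — reduce
  I5: { [P → A n .] }  — reduce

Conflict in state I0:
  Shift-reduce conflict between [A → .] and [A → . d]
So the grammar is NOT LR(0).

Answer: No. Shift-reduce conflict between [A → .] and [A → . d]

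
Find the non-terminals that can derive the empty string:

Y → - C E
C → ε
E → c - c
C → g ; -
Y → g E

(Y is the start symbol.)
ε-productions: C → ε
So C is immediately nullable.
No further non-terminal can be added: every production for the remaining non-terminals contains a terminal or a non-nullable non-terminal.
Nullable = { 'C' }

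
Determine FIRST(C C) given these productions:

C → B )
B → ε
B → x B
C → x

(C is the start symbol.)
FIRST sets of the non-terminals involved (from the grammar, by fixed-point iteration):
  FIRST(C) = { ')', 'x' }

To compute FIRST(C C), process the symbols left to right:
Symbol C is a non-terminal. Add FIRST(C) \ {ε} = { ')', 'x' }
C is not nullable (ε ∉ FIRST(C)), so stop here.
FIRST(C C) = { ')', 'x' }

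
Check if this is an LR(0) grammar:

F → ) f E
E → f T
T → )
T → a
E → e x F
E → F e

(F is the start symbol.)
A grammar is LR(0) if no state in the canonical LR(0) collection has:
  - both a shift item (dot before a terminal) and a complete item (shift-reduce conflict), or
  - two or more complete items (reduce-reduce conflict; the accept item [F' → F .] counts as a complete item here).

Augment with F' → F and build the canonical LR(0) collection (I0 = CLOSURE({[F' → . F]}), then GOTO on every symbol after a dot until no new states appear). It has 14 states:
  I0: { [F → . ) f E], [F' → . F] }  — shift
  I1: { [F → ) . f E] }  — shift
  I2: { [F' → F .] }  — accept
  I3: { [E → . F e], [E → . e x F], [E → . f T], [F → ) f . E], [F → . ) f E] }  — shift
  I4: { [F → ) f E .] }  — reduce
  I5: { [E → F . e] }  — shift
  I6: { [E → e . x F] }  — shift
  I7: { [E → f . T], [T → . )], [T → . a] }  — shift
  I8: { [T → ) .] }  — reduce
  I9: { [E → f T .] }  — reduce
  I10: { [T → a .] }  — reduce
  I11: { [E → e x . F], [F → . ) f E] }  — shift
  I12: { [E → e x F .] }  — reduce
  I13: { [E → F e .] }  — reduce

Every state is either a pure shift/goto state or contains exactly one complete item and nothing to shift — no conflicts. The grammar is LR(0).

Answer: Yes, the grammar is LR(0)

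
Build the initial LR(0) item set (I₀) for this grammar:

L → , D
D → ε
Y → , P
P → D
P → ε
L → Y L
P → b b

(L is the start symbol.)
{ [L → . , D], [L → . Y L], [L' → . L], [Y → . , P] }

First, augment the grammar with L' → L
I₀ = CLOSURE({ [L' → . L] }):
  [L' → . L] has the dot before L: add [L → . , D], [L → . Y L]
  [L → . Y L] has the dot before Y: add [Y → . , P]
No further items can be added.

I₀ = { [L → . , D], [L → . Y L], [L' → . L], [Y → . , P] }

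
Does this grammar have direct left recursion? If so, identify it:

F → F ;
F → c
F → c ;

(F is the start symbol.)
Direct left recursion occurs when N → N α for some non-terminal N (the right-hand side begins with the left-hand side itself).

F → F ;: LEFT RECURSIVE (starts with F)
F → c: starts with c
F → c ;: starts with c

The grammar has direct left recursion on: F.

Answer: Yes, F is left-recursive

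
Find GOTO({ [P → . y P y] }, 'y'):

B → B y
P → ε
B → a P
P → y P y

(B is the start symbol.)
{ [P → . y P y], [P → .], [P → y . P y] }

GOTO(I, 'y') = CLOSURE({ [A → αX.β] : [A → α.Xβ] ∈ I, X = 'y' })

Items with dot before 'y', with the dot advanced:
  [P → . y P y] → [P → y . P y]
Closure of the advanced items:
  [P → y . P y] has the dot before P: add [P → .], [P → . y P y]

GOTO = { [P → . y P y], [P → .], [P → y . P y] }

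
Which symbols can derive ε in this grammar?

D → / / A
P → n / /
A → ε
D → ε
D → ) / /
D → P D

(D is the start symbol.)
{ 'A', 'D' }

ε-productions: A → ε, D → ε
So A, D are immediately nullable.
No further non-terminal can be added: every production for the remaining non-terminals contains a terminal or a non-nullable non-terminal.
Nullable = { 'A', 'D' }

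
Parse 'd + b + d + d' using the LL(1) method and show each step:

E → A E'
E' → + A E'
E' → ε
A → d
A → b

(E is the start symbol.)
Stack is shown with the top on the left.

Stack     Input            Action
---------------------------------
E $       d + b + d + d $  output E → A E'
A E' $    d + b + d + d $  output A → d
d E' $    d + b + d + d $  match 'd'
E' $      + b + d + d $    output E' → + A E'
+ A E' $  + b + d + d $    match '+'
A E' $    b + d + d $      output A → b
b E' $    b + d + d $      match 'b'
E' $      + d + d $        output E' → + A E'
+ A E' $  + d + d $        match '+'
A E' $    d + d $          output A → d
d E' $    d + d $          match 'd'
E' $      + d $            output E' → + A E'
+ A E' $  + d $            match '+'
A E' $    d $              output A → d
d E' $    d $              match 'd'
E' $      $                output E' → ε
$         $                accept

The string is accepted.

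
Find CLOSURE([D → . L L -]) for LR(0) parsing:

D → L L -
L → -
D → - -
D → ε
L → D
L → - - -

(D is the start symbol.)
{ [D → . - -], [D → . L L -], [D → .], [L → . - - -], [L → . -], [L → . D] }

To compute CLOSURE, for each item [A → α.Bβ] where B is a non-terminal, add [B → .γ] for all productions B → γ; repeat for the newly added items until nothing changes.

Start with: [D → . L L -]
  [D → . L L -] has the dot before L: add [L → . -], [L → . D], [L → . - - -]
  [L → . D] has the dot before D: add [D → . - -], [D → .]
No further items can be added.

CLOSURE = { [D → . - -], [D → . L L -], [D → .], [L → . - - -], [L → . -], [L → . D] }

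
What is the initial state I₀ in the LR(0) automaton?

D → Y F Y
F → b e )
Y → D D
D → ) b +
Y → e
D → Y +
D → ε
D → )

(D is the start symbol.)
First, augment the grammar with D' → D
I₀ = CLOSURE({ [D' → . D] }):
  [D' → . D] has the dot before D: add [D → . Y F Y], [D → . ) b +], [D → . Y +], [D → .], [D → . )]
  [D → . Y F Y] has the dot before Y: add [Y → . D D], [Y → . e]
No further items can be added.

I₀ = { [D → . ) b +], [D → . )], [D → . Y +], [D → . Y F Y], [D → .], [D' → . D], [Y → . D D], [Y → . e] }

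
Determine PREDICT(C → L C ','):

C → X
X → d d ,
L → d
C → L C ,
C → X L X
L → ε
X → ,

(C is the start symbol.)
{ ',', 'd' }

PREDICT(C → L C ',') = (FIRST(RHS) \ {ε}) ∪ (FOLLOW(C) if ε ∈ FIRST(RHS), i.e. RHS ⇒* ε)
FIRST(L) = { 'd', ε }
FIRST(C) = { ',', 'd' }
FIRST(L C ',') = { ',', 'd' }
ε ∉ FIRST(L C ','), so FOLLOW(C) is not added.
PREDICT(C → L C ',') = { ',', 'd' }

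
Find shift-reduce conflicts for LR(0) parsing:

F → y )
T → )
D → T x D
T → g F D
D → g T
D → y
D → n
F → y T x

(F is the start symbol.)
No shift-reduce conflicts

A shift-reduce conflict occurs when an LR(0) state has both:
  - a complete (reduce) item [A → α .] (dot at the end), and
  - a shift item [B → β . c γ] (dot before a terminal).

Augment with F' → F and build the canonical LR(0) collection (I0 = CLOSURE({[F' → . F]}), then GOTO on every symbol after a dot until no new states appear). It has 17 states:
  I0: { [F → . y )], [F → . y T x], [F' → . F] }  — shift
  I1: { [F' → F .] }  — accept
  I2: { [F → y . )], [F → y . T x], [T → . )], [T → . g F D] }  — shift
  I3: { [F → y ) .], [T → ) .] }  — 2 reduces
  I4: { [F → y T . x] }  — shift
  I5: { [F → . y )], [F → . y T x], [T → g . F D] }  — shift
  I6: { [D → . T x D], [D → . g T], [D → . n], [D → . y], [T → . )], [T → . g F D], [T → g F . D] }  — shift
  I7: { [T → ) .] }  — reduce
  I8: { [T → g F D .] }  — reduce
  I9: { [D → T . x D] }  — shift
  I10: { [D → g . T], [F → . y )], [F → . y T x], [T → . )], [T → . g F D], [T → g . F D] }  — shift
  I11: { [D → n .] }  — reduce
  I12: { [D → y .] }  — reduce
  I13: { [D → g T .] }  — reduce
  I14: { [D → . T x D], [D → . g T], [D → . n], [D → . y], [D → T x . D], [T → . )], [T → . g F D] }  — shift
  I15: { [D → T x D .] }  — reduce
  I16: { [F → y T x .] }  — reduce

No state contains both a complete item and a shift item.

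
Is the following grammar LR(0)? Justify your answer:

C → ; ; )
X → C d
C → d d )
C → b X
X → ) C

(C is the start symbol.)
Yes, the grammar is LR(0)

Augment with C' → C and build the canonical LR(0) collection (I0 = CLOSURE({[C' → . C]}), then GOTO on every symbol after a dot until no new states appear). It has 14 states:
  I0: { [C → . ; ; )], [C → . b X], [C → . d d )], [C' → . C] }  — shift
  I1: { [C → ; . ; )] }  — shift
  I2: { [C' → C .] }  — accept
  I3: { [C → . ; ; )], [C → . b X], [C → . d d )], [C → b . X], [X → . ) C], [X → . C d] }  — shift
  I4: { [C → d . d )] }  — shift
  I5: { [C → d d . )] }  — shift
  I6: { [C → d d ) .] }  — reduce
  I7: { [C → . ; ; )], [C → . b X], [C → . d d )], [X → ) . C] }  — shift
  I8: { [X → C . d] }  — shift
  I9: { [C → b X .] }  — reduce
  I10: { [X → C d .] }  — reduce
  I11: { [X → ) C .] }  — reduce
  I12: { [C → ; ; . )] }  — shift
  I13: { [C → ; ; ) .] }  — reduce

Every state is either a pure shift/goto state or contains exactly one complete item and nothing to shift — no conflicts. The grammar is LR(0).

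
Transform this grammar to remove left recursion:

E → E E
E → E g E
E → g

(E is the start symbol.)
E → g E'
E' → E E'
E' → g E E'
E' → ε

E is directly left-recursive. The standard transformation for
  A → A α₁ | ... | A α_m | β₁ | ... | β_n
is
  A  → β₁ A' | ... | β_n A'
  A' → α₁ A' | ... | α_m A' | ε

E → g becomes E → g E'
E → E E becomes E' → E E'
E → E g E becomes E' → g E E'
Add E' → ε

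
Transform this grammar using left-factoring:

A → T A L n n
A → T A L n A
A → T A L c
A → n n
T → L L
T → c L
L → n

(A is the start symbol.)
Left-factoring transforms A → αβ₁ | αβ₂ into A → αA' and A' → β₁ | β₂
(α is the longest common prefix among the alternatives). Repeat until
no nonterminal has two alternatives with a common prefix.

Round 1: A has alternatives sharing prefix 'T A L'. Introduce A': A → T A L A'
  Add: A' → n n
  Add: A' → n A
  Add: A' → c

Round 2: A' has alternatives sharing prefix 'n'. Introduce A'': A' → n A''
  Add: A'' → n
  Add: A'' → A

No remaining common prefixes — done.

Resulting grammar:
A → T A L A'
A' → n A''
A'' → n
A'' → A
A' → c
A → n n
T → L L
T → c L
L → n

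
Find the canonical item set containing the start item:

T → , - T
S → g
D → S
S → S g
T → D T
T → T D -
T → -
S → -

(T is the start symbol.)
First, augment the grammar with T' → T
I₀ = CLOSURE({ [T' → . T] }):
  [T' → . T] has the dot before T: add [T → . , - T], [T → . D T], [T → . T D -], [T → . -]
  [T → . D T] has the dot before D: add [D → . S]
  [D → . S] has the dot before S: add [S → . g], [S → . S g], [S → . -]
No further items can be added.

I₀ = { [D → . S], [S → . -], [S → . S g], [S → . g], [T → . , - T], [T → . -], [T → . D T], [T → . T D -], [T' → . T] }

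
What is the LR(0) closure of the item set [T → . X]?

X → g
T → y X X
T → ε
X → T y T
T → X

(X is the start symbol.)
{ [T → . X], [T → . y X X], [T → .], [X → . T y T], [X → . g] }

To compute CLOSURE, for each item [A → α.Bβ] where B is a non-terminal, add [B → .γ] for all productions B → γ; repeat for the newly added items until nothing changes.

Start with: [T → . X]
  [T → . X] has the dot before X: add [X → . g], [X → . T y T]
  [X → . T y T] has the dot before T: add [T → . y X X], [T → .]
No further items can be added.

CLOSURE = { [T → . X], [T → . y X X], [T → .], [X → . T y T], [X → . g] }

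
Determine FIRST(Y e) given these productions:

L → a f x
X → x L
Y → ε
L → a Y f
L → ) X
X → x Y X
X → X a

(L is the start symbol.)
{ 'e' }

FIRST sets of the non-terminals involved (from the grammar, by fixed-point iteration):
  FIRST(Y) = { ε }

To compute FIRST(Y e), process the symbols left to right:
Symbol Y is a non-terminal. Add FIRST(Y) \ {ε} = { }
Y is nullable (ε ∈ FIRST(Y)), continue to the next symbol.
Symbol e is a terminal. Add 'e' and stop.
FIRST(Y e) = { 'e' }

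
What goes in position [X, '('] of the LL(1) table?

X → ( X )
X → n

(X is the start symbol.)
To find M[X, '('], we find productions for X where '(' is in the predict set (PREDICT(N → α) = (FIRST(α) \ {ε}) ∪ (FOLLOW(N) if α ⇒* ε)).

X → ( X ): PREDICT = { '(' }
  '(' is in predict set, so this production goes in M[X, '(']
X → n: PREDICT = { 'n' }

M[X, '('] = X → ( X )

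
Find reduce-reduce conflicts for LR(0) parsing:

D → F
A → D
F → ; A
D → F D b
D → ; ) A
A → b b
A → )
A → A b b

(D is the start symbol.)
A reduce-reduce conflict occurs when an LR(0) state has two complete items [A → α .] and [B → β .] — both call for a reduction, and with no lookahead the parser cannot choose between them.

Augment with D' → D and build the canonical LR(0) collection (I0 = CLOSURE({[D' → . D]}), then GOTO on every symbol after a dot until no new states appear). It has 15 states:
  I0: { [D → . ; ) A], [D → . F D b], [D → . F], [D' → . D], [F → . ; A] }  — shift
  I1: { [A → . )], [A → . A b b], [A → . D], [A → . b b], [D → . ; ) A], [D → . F D b], [D → . F], [D → ; . ) A], [F → . ; A], [F → ; . A] }  — shift
  I2: { [D' → D .] }  — accept
  I3: { [D → . ; ) A], [D → . F D b], [D → . F], [D → F . D b], [D → F .], [F → . ; A] }  — shift, reduce
  I4: { [D → F D . b] }  — shift
  I5: { [D → F D b .] }  — reduce
  I6: { [A → ) .], [A → . )], [A → . A b b], [A → . D], [A → . b b], [D → . ; ) A], [D → . F D b], [D → . F], [D → ; ) . A], [F → . ; A] }  — shift, reduce
  I7: { [A → A . b b], [F → ; A .] }  — shift, reduce
  I8: { [A → D .] }  — reduce
  I9: { [A → b . b] }  — shift
  I10: { [A → b b .] }  — reduce
  I11: { [A → A b . b] }  — shift
  I12: { [A → A b b .] }  — reduce
  I13: { [A → ) .] }  — reduce
  I14: { [A → A . b b], [D → ; ) A .] }  — shift, reduce

No state contains more than one complete item.

Answer: No reduce-reduce conflicts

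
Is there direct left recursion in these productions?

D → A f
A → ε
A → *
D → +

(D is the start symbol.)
No direct left recursion

D → A f: starts with A
A → ε: starts with ε
A → *: starts with '*'
D → +: starts with '+'

No direct left recursion found.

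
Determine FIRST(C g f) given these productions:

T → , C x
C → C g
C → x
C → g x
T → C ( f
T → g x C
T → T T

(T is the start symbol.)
{ 'g', 'x' }

FIRST sets of the non-terminals involved (from the grammar, by fixed-point iteration):
  FIRST(C) = { 'g', 'x' }

To compute FIRST(C g f), process the symbols left to right:
Symbol C is a non-terminal. Add FIRST(C) \ {ε} = { 'g', 'x' }
C is not nullable (ε ∉ FIRST(C)), so stop here.
FIRST(C g f) = { 'g', 'x' }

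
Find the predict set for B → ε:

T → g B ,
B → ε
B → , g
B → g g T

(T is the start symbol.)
{ ',' }

PREDICT(B → ε) = (FIRST(RHS) \ {ε}) ∪ (FOLLOW(B) if ε ∈ FIRST(RHS), i.e. RHS ⇒* ε)
The right-hand side is ε (FIRST(ε) = { ε }), so the predict set is FOLLOW(B) = { ',' }
PREDICT(B → ε) = { ',' }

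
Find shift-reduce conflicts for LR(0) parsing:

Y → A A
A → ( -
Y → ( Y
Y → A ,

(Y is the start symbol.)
A shift-reduce conflict occurs when an LR(0) state has both:
  - a complete (reduce) item [A → α .] (dot at the end), and
  - a shift item [B → β . c γ] (dot before a terminal).

Augment with Y' → Y and build the canonical LR(0) collection (I0 = CLOSURE({[Y' → . Y]}), then GOTO on every symbol after a dot until no new states appear). It has 9 states:
  I0: { [A → . ( -], [Y → . ( Y], [Y → . A ,], [Y → . A A], [Y' → . Y] }  — shift
  I1: { [A → ( . -], [A → . ( -], [Y → ( . Y], [Y → . ( Y], [Y → . A ,], [Y → . A A] }  — shift
  I2: { [A → . ( -], [Y → A . ,], [Y → A . A] }  — shift
  I3: { [Y' → Y .] }  — accept
  I4: { [A → ( . -] }  — shift
  I5: { [Y → A , .] }  — reduce
  I6: { [Y → A A .] }  — reduce
  I7: { [A → ( - .] }  — reduce
  I8: { [Y → ( Y .] }  — reduce

No state contains both a complete item and a shift item.

Answer: No shift-reduce conflicts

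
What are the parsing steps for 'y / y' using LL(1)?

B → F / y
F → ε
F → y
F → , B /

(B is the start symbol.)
Stack is shown with the top on the left.

Stack    Input    Action
------------------------
B $      y / y $  output B → F / y
F / y $  y / y $  output F → y
y / y $  y / y $  match 'y'
/ y $    / y $    match '/'
y $      y $      match 'y'
$        $        accept

The string is accepted.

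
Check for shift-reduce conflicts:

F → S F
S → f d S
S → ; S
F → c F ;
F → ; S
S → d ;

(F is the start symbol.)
A shift-reduce conflict occurs when an LR(0) state has both:
  - a complete (reduce) item [A → α .] (dot at the end), and
  - a shift item [B → β . c γ] (dot before a terminal).

Augment with F' → F and build the canonical LR(0) collection (I0 = CLOSURE({[F' → . F]}), then GOTO on every symbol after a dot until no new states appear). It has 16 states:
  I0: { [F → . ; S], [F → . S F], [F → . c F ;], [F' → . F], [S → . ; S], [S → . d ;], [S → . f d S] }  — shift
  I1: { [F → ; . S], [S → . ; S], [S → . d ;], [S → . f d S], [S → ; . S] }  — shift
  I2: { [F' → F .] }  — accept
  I3: { [F → . ; S], [F → . S F], [F → . c F ;], [F → S . F], [S → . ; S], [S → . d ;], [S → . f d S] }  — shift
  I4: { [F → . ; S], [F → . S F], [F → . c F ;], [F → c . F ;], [S → . ; S], [S → . d ;], [S → . f d S] }  — shift
  I5: { [S → d . ;] }  — shift
  I6: { [S → f . d S] }  — shift
  I7: { [S → . ; S], [S → . d ;], [S → . f d S], [S → f d . S] }  — shift
  I8: { [S → . ; S], [S → . d ;], [S → . f d S], [S → ; . S] }  — shift
  I9: { [S → f d S .] }  — reduce
  I10: { [S → ; S .] }  — reduce
  I11: { [S → d ; .] }  — reduce
  I12: { [F → c F . ;] }  — shift
  I13: { [F → c F ; .] }  — reduce
  I14: { [F → S F .] }  — reduce
  I15: { [F → ; S .], [S → ; S .] }  — 2 reduces

No state contains both a complete item and a shift item.

Answer: No shift-reduce conflicts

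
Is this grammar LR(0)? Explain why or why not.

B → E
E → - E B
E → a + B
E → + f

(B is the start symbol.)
Yes, the grammar is LR(0)

A grammar is LR(0) if no state in the canonical LR(0) collection has:
  - both a shift item (dot before a terminal) and a complete item (shift-reduce conflict), or
  - two or more complete items (reduce-reduce conflict; the accept item [B' → B .] counts as a complete item here).

Augment with B' → B and build the canonical LR(0) collection (I0 = CLOSURE({[B' → . B]}), then GOTO on every symbol after a dot until no new states appear). It has 11 states:
  I0: { [B → . E], [B' → . B], [E → . + f], [E → . - E B], [E → . a + B] }  — shift
  I1: { [E → + . f] }  — shift
  I2: { [E → - . E B], [E → . + f], [E → . - E B], [E → . a + B] }  — shift
  I3: { [B' → B .] }  — accept
  I4: { [B → E .] }  — reduce
  I5: { [E → a . + B] }  — shift
  I6: { [B → . E], [E → . + f], [E → . - E B], [E → . a + B], [E → a + . B] }  — shift
  I7: { [E → a + B .] }  — reduce
  I8: { [B → . E], [E → - E . B], [E → . + f], [E → . - E B], [E → . a + B] }  — shift
  I9: { [E → - E B .] }  — reduce
  I10: { [E → + f .] }  — reduce

Every state is either a pure shift/goto state or contains exactly one complete item and nothing to shift — no conflicts. The grammar is LR(0).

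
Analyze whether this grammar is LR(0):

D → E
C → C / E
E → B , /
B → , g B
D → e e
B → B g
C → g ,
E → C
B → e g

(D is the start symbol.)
A grammar is LR(0) if no state in the canonical LR(0) collection has:
  - both a shift item (dot before a terminal) and a complete item (shift-reduce conflict), or
  - two or more complete items (reduce-reduce conflict; the accept item [D' → D .] counts as a complete item here).

Augment with D' → D and build the canonical LR(0) collection (I0 = CLOSURE({[D' → . D]}), then GOTO on every symbol after a dot until no new states appear). It has 19 states:
  I0: { [B → . , g B], [B → . B g], [B → . e g], [C → . C / E], [C → . g ,], [D → . E], [D → . e e], [D' → . D], [E → . B , /], [E → . C] }  — shift
  I1: { [B → , . g B] }  — shift
  I2: { [B → B . g], [E → B . , /] }  — shift
  I3: { [C → C . / E], [E → C .] }  — shift, reduce
  I4: { [D' → D .] }  — accept
  I5: { [D → E .] }  — reduce
  I6: { [B → e . g], [D → e . e] }  — shift
  I7: { [C → g . ,] }  — shift
  I8: { [C → g , .] }  — reduce
  I9: { [D → e e .] }  — reduce
  I10: { [B → e g .] }  — reduce
  I11: { [B → . , g B], [B → . B g], [B → . e g], [C → . C / E], [C → . g ,], [C → C / . E], [E → . B , /], [E → . C] }  — shift
  I12: { [C → C / E .] }  — reduce
  I13: { [B → e . g] }  — shift
  I14: { [E → B , . /] }  — shift
  I15: { [B → B g .] }  — reduce
  I16: { [E → B , / .] }  — reduce
  I17: { [B → , g . B], [B → . , g B], [B → . B g], [B → . e g] }  — shift
  I18: { [B → , g B .], [B → B . g] }  — shift, reduce

Conflict in state I3:
  Shift-reduce conflict between [E → C .] and [C → C . / E]
So the grammar is NOT LR(0).

Answer: No. Shift-reduce conflict between [E → C .] and [C → C . / E]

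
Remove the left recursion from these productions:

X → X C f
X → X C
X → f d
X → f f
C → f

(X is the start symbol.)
X is directly left-recursive. The standard transformation for
  A → A α₁ | ... | A α_m | β₁ | ... | β_n
is
  A  → β₁ A' | ... | β_n A'
  A' → α₁ A' | ... | α_m A' | ε

X → f d becomes X → f d X'
X → f f becomes X → f f X'
X → X C f becomes X' → C f X'
X → X C becomes X' → C X'
Add X' → ε

Productions for other non-terminals are unchanged:
  C → f

Resulting grammar:
X → f d X'
X → f f X'
X' → C f X'
X' → C X'
X' → ε
C → f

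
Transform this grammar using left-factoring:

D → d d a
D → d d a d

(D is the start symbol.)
Left-factoring transforms A → αβ₁ | αβ₂ into A → αA' and A' → β₁ | β₂
(α is the longest common prefix among the alternatives). Repeat until
no nonterminal has two alternatives with a common prefix.

Round 1: D has alternatives sharing prefix 'd d a'. Introduce D': D → d d a D'
  Add: D' → ε
  Add: D' → d

No remaining common prefixes — done.

Resulting grammar:
D → d d a D'
D' → ε
D' → d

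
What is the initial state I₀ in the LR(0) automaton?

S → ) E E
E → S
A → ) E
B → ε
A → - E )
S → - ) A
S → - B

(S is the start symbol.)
First, augment the grammar with S' → S
I₀ = CLOSURE({ [S' → . S] }):
  [S' → . S] has the dot before S: add [S → . ) E E], [S → . - ) A], [S → . - B]
No further items can be added.

I₀ = { [S → . ) E E], [S → . - ) A], [S → . - B], [S' → . S] }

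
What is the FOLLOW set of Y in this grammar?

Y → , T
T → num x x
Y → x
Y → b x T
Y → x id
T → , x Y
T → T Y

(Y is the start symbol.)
Y is the start symbol, so $ ∈ FOLLOW(Y).
In T → , x Y: Y is at the end, add FOLLOW(T)
In T → T Y: Y is at the end, add FOLLOW(T)

The FOLLOW sets referred to above (computed the same way, to a fixed point):
  FOLLOW(T) = { $, ',', 'b', 'x' }

Taking the union: FOLLOW(Y) = { $, ',', 'b', 'x' }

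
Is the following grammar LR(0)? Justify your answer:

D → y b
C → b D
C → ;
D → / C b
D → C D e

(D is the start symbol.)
Yes, the grammar is LR(0)

Augment with D' → D and build the canonical LR(0) collection (I0 = CLOSURE({[D' → . D]}), then GOTO on every symbol after a dot until no new states appear). It has 13 states:
  I0: { [C → . ;], [C → . b D], [D → . / C b], [D → . C D e], [D → . y b], [D' → . D] }  — shift
  I1: { [C → . ;], [C → . b D], [D → / . C b] }  — shift
  I2: { [C → ; .] }  — reduce
  I3: { [C → . ;], [C → . b D], [D → . / C b], [D → . C D e], [D → . y b], [D → C . D e] }  — shift
  I4: { [D' → D .] }  — accept
  I5: { [C → . ;], [C → . b D], [C → b . D], [D → . / C b], [D → . C D e], [D → . y b] }  — shift
  I6: { [D → y . b] }  — shift
  I7: { [D → y b .] }  — reduce
  I8: { [C → b D .] }  — reduce
  I9: { [D → C D . e] }  — shift
  I10: { [D → C D e .] }  — reduce
  I11: { [D → / C . b] }  — shift
  I12: { [D → / C b .] }  — reduce

Every state is either a pure shift/goto state or contains exactly one complete item and nothing to shift — no conflicts. The grammar is LR(0).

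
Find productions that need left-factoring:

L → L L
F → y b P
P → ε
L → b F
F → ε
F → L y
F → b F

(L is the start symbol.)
No, left-factoring is not needed

Left-factoring is needed when two productions for the same non-terminal
share a common prefix on the right-hand side.

Productions for L:
  L → L L
  L → b F
Productions for F:
  F → y b P
  F → ε
  F → L y
  F → b F

No common prefixes found.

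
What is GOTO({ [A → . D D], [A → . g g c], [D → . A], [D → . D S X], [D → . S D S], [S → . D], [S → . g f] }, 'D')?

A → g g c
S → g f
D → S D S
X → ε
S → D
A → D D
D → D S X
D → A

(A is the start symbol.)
GOTO(I, 'D') = CLOSURE({ [A → αX.β] : [A → α.Xβ] ∈ I, X = 'D' })

Items with dot before 'D', with the dot advanced:
  [A → . D D] → [A → D . D]
  [D → . D S X] → [D → D . S X]
  [S → . D] → [S → D .]
Closure of the advanced items:
  [A → D . D] has the dot before D: add [D → . S D S], [D → . D S X], [D → . A]
  [D → D . S X] has the dot before S: add [S → . g f], [S → . D]
  [D → . A] has the dot before A: add [A → . g g c], [A → . D D]

GOTO = { [A → . D D], [A → . g g c], [A → D . D], [D → . A], [D → . D S X], [D → . S D S], [D → D . S X], [S → . D], [S → . g f], [S → D .] }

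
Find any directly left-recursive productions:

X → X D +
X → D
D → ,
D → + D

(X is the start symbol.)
Direct left recursion occurs when N → N α for some non-terminal N (the right-hand side begins with the left-hand side itself).

X → X D +: LEFT RECURSIVE (starts with X)
X → D: starts with D
D → ,: starts with ','
D → + D: starts with '+'

The grammar has direct left recursion on: X.

Answer: Yes, X is left-recursive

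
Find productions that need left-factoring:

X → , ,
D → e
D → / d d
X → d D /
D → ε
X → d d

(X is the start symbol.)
Yes, X has productions with common prefix 'd'

Left-factoring is needed when two productions for the same non-terminal
share a common prefix on the right-hand side.

Productions for X:
  X → , ,
  X → d D /
  X → d d
Productions for D:
  D → e
  D → / d d
  D → ε

Found common prefix 'd' in productions for X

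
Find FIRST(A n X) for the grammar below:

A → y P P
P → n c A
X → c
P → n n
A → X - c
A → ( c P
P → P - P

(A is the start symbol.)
FIRST sets of the non-terminals involved (from the grammar, by fixed-point iteration):
  FIRST(A) = { '(', 'c', 'y' }

To compute FIRST(A n X), process the symbols left to right:
Symbol A is a non-terminal. Add FIRST(A) \ {ε} = { '(', 'c', 'y' }
A is not nullable (ε ∉ FIRST(A)), so stop here.
FIRST(A n X) = { '(', 'c', 'y' }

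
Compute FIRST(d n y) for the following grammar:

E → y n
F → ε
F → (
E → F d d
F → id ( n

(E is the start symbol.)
{ 'd' }

To compute FIRST(d n y), process the symbols left to right:
Symbol d is a terminal. Add 'd' and stop.
FIRST(d n y) = { 'd' }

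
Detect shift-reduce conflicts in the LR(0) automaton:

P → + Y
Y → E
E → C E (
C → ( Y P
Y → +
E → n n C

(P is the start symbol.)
Augment with P' → P and build the canonical LR(0) collection (I0 = CLOSURE({[P' → . P]}), then GOTO on every symbol after a dot until no new states appear). It has 15 states:
  I0: { [P → . + Y], [P' → . P] }  — shift
  I1: { [C → . ( Y P], [E → . C E (], [E → . n n C], [P → + . Y], [Y → . +], [Y → . E] }  — shift
  I2: { [P' → P .] }  — accept
  I3: { [C → ( . Y P], [C → . ( Y P], [E → . C E (], [E → . n n C], [Y → . +], [Y → . E] }  — shift
  I4: { [Y → + .] }  — reduce
  I5: { [C → . ( Y P], [E → . C E (], [E → . n n C], [E → C . E (] }  — shift
  I6: { [Y → E .] }  — reduce
  I7: { [P → + Y .] }  — reduce
  I8: { [E → n . n C] }  — shift
  I9: { [C → . ( Y P], [E → n n . C] }  — shift
  I10: { [E → n n C .] }  — reduce
  I11: { [E → C E . (] }  — shift
  I12: { [E → C E ( .] }  — reduce
  I13: { [C → ( Y . P], [P → . + Y] }  — shift
  I14: { [C → ( Y P .] }  — reduce

No state contains both a complete item and a shift item.

Answer: No shift-reduce conflicts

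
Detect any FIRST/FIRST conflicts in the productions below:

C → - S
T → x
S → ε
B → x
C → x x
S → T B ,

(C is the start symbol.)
No FIRST/FIRST conflicts.

FIRST sets of the non-terminals at (or reachable through a nullable prefix from) the front of some alternative:
  FIRST(T) = { 'x' }

Productions for C:
  C → - S: FIRST = { '-' }
  C → x x: FIRST = { 'x' }
Productions for S:
  S → ε: FIRST = { ε }
  S → T B ,: FIRST = { 'x' }
T, B have only one production, so no FIRST/FIRST conflict is possible there.

All alternatives of each non-terminal have pairwise disjoint FIRST sets.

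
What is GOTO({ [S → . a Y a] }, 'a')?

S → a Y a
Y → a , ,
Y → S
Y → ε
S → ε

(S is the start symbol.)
{ [S → . a Y a], [S → .], [S → a . Y a], [Y → . S], [Y → . a , ,], [Y → .] }

GOTO(I, 'a') = CLOSURE({ [A → αX.β] : [A → α.Xβ] ∈ I, X = 'a' })

Items with dot before 'a', with the dot advanced:
  [S → . a Y a] → [S → a . Y a]
Closure of the advanced items:
  [S → a . Y a] has the dot before Y: add [Y → . a , ,], [Y → . S], [Y → .]
  [Y → . S] has the dot before S: add [S → . a Y a], [S → .]

GOTO = { [S → . a Y a], [S → .], [S → a . Y a], [Y → . S], [Y → . a , ,], [Y → .] }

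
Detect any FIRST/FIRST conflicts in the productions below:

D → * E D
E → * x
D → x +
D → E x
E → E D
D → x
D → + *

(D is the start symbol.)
A FIRST/FIRST conflict occurs when two productions N → α and N → β for the same non-terminal have FIRST(α) ∩ FIRST(β) ≠ ∅ (with ε ∈ FIRST of a nullable right-hand side, so two nullable alternatives also conflict).

FIRST sets of the non-terminals at (or reachable through a nullable prefix from) the front of some alternative:
  FIRST(E) = { '*' }

Productions for D:
  D → * E D: FIRST = { '*' }
  D → x +: FIRST = { 'x' }
  D → E x: FIRST = { '*' }
  D → x: FIRST = { 'x' }
  D → + *: FIRST = { '+' }
Productions for E:
  E → * x: FIRST = { '*' }
  E → E D: FIRST = { '*' }

Conflict for D: D → * E D and D → E x
  Overlap: { '*' }
Conflict for D: D → x + and D → x
  Overlap: { 'x' }
Conflict for E: E → * x and E → E D
  Overlap: { '*' }

Answer: Yes. D → '*' E D / D → E x on { '*' }; D → x '+' / D → x on { 'x' }; E → '*' x / E → E D on { '*' }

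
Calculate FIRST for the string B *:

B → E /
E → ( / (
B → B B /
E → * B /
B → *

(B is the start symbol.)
{ '(', '*' }

FIRST sets of the non-terminals involved (from the grammar, by fixed-point iteration):
  FIRST(B) = { '(', '*' }

To compute FIRST(B *), process the symbols left to right:
Symbol B is a non-terminal. Add FIRST(B) \ {ε} = { '(', '*' }
B is not nullable (ε ∉ FIRST(B)), so stop here.
FIRST(B *) = { '(', '*' }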